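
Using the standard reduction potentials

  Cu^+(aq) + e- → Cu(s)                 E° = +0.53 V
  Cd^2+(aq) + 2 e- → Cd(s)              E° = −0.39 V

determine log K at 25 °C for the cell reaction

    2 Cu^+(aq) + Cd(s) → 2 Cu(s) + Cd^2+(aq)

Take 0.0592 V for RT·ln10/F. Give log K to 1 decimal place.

log K = 31.1

The Cu⁺/Cu couple is reduced (cathode); E°cell = +0.53 − (−0.39) = +0.92 V with n = 2.
At equilibrium E = 0, so log K = nE°cell / 0.0592 = (2)(+0.92) / 0.0592 = 31.1.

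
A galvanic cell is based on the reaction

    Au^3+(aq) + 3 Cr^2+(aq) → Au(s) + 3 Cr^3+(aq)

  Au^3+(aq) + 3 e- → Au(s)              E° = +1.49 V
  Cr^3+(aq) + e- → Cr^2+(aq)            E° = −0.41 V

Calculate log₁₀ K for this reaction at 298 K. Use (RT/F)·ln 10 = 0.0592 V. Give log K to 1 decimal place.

log K = 96.3

The Au³⁺/Au couple is reduced (cathode); E°cell = +1.49 − (−0.41) = +1.90 V with n = 3.
At equilibrium E = 0, so log K = nE°cell / 0.0592 = (3)(+1.90) / 0.0592 = 96.3.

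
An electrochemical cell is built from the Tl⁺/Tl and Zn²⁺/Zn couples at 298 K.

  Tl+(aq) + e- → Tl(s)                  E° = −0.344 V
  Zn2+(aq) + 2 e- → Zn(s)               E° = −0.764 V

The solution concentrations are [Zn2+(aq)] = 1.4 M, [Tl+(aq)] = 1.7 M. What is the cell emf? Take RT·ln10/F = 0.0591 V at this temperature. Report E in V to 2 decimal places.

Since E°(Tl⁺/Tl) > E°(Zn²⁺/Zn), Tl⁺/Tl serves as the cathode.
The standard potential is −0.344 − (−0.764) = +0.420 V and the balanced reaction transfers n = 2 electrons.
The balanced reaction is 2 Tl+(aq) + Zn(s) → 2 Tl(s) + Zn2+(aq), so Q = [Zn2+(aq)] / [Tl+(aq)]^2 = 0.484 and log Q = −0.315.
Applying E = E° − (RT ln10/nF)·log Q gives +0.420 − (0.0591/2)(−0.315) = +0.43 V.

+0.43 V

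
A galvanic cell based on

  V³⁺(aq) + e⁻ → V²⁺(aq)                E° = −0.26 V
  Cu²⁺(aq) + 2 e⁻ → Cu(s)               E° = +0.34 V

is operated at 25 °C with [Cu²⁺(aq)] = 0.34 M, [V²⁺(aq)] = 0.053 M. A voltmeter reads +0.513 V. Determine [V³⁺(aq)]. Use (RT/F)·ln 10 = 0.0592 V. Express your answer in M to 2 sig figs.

0.91 M

Cu²⁺/Cu is the cathode (higher E°); E°cell = +0.34 − (−0.26) = +0.60 V with n = 2.
Rearranging E = E° − (0.0592/n)·log Q gives log Q = 2(+0.60 − (+0.513))/0.0592 = 2.939.
Balancing electrons gives Cu²⁺(aq) + 2 V²⁺(aq) → Cu(s) + 2 V³⁺(aq); thus Q = [V³⁺(aq)]^2 / ([Cu²⁺(aq)]·[V²⁺(aq)]^2).
Solving for the unknown gives log [V³⁺(aq)] = −0.040, so [V³⁺(aq)] ≈ 0.91 M.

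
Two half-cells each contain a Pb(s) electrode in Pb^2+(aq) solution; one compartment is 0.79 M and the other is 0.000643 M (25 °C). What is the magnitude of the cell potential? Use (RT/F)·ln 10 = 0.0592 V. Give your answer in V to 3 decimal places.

For a concentration cell E°cell = 0, since both electrodes use the same couple.
The compartment with the higher Pb^2+(aq) concentration (0.79 M) acts as the cathode; ions are reduced there and produced at the dilute (0.000643 M) anode.
With n = 2, Ecell = −(0.0592/2)·log([dilute]/[conc]) = −(0.0592/2)·log(0.000643/0.79) = +0.091 V.

0.091 V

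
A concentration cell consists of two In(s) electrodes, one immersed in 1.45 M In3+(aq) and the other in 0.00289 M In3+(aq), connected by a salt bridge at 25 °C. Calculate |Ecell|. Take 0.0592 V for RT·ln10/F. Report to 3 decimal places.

0.053 V

For a concentration cell E°cell = 0, since both electrodes use the same couple.
The compartment with the higher In3+(aq) concentration (1.45 M) acts as the cathode; ions are reduced there and produced at the dilute (0.00289 M) anode.
With n = 3, Ecell = −(0.0592/3)·log([dilute]/[conc]) = −(0.0592/3)·log(0.00289/1.45) = +0.053 V.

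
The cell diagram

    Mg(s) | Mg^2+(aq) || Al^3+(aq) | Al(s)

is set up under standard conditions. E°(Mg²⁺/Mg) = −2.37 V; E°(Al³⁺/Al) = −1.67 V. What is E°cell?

By convention the left-hand electrode in cell notation is the anode (oxidation) and the right-hand electrode is the cathode (reduction).
E°cell = E°(right) − E°(left) = −1.67 − (−2.37) = +0.70 V.

+0.70 V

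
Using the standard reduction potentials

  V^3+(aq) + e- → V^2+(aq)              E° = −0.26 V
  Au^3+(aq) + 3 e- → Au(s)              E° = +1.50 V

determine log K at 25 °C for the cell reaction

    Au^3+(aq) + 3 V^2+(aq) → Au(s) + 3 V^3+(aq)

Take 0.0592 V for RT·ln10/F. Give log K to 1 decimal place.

The Au³⁺/Au couple is reduced (cathode); E°cell = +1.50 − (−0.26) = +1.76 V with n = 3.
At equilibrium E = 0, so log K = nE°cell / 0.0592 = (3)(+1.76) / 0.0592 = 89.2.

log K = 89.2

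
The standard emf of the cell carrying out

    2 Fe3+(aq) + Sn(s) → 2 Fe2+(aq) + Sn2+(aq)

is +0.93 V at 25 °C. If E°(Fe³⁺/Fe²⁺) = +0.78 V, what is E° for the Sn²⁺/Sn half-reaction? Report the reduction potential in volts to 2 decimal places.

−0.15 V

In the reaction as written the Fe³⁺/Fe²⁺ couple is reduced (cathode) and Sn²⁺/Sn is oxidized (anode), so E°cell = E°(Fe³⁺/Fe²⁺) − E°(Sn²⁺/Sn).
E°(Sn²⁺/Sn) = E°(cathode) − E°cell = +0.78 − (+0.93) = −0.15 V.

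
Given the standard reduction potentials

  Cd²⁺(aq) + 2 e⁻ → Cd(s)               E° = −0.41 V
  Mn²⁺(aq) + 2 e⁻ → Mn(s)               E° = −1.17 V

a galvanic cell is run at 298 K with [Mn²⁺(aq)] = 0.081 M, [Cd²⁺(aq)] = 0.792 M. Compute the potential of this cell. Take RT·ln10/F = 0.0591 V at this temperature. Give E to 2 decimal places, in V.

Cd²⁺/Cd is reduced (cathode, E° = −0.41 V) and Mn²⁺/Mn is oxidized (anode).
E°cell = −0.41 − (−1.17) = +0.76 V, with n = 2 electrons transferred.
For the overall reaction Cd²⁺(aq) + Mn(s) → Cd(s) + Mn²⁺(aq), Q = [Mn²⁺(aq)] / [Cd²⁺(aq)] = 0.102, giving log Q = −0.990.
E = E° − (0.0591/n)·log Q = +0.76 − (0.0591/2)(−0.990) = +0.79 V.

+0.79 V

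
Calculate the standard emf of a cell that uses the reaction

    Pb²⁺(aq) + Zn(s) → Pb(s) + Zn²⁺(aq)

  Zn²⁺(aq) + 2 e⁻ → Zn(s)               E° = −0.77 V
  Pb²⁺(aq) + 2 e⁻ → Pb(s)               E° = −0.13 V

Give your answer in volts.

In the reaction as written, Pb²⁺(aq) is reduced (cathode) and Zn²⁺(aq) is produced by oxidation at the anode.
E°cell = E°(cathode) − E°(anode) = −0.13 − (−0.77) = +0.64 V.
The positive value indicates the reaction is spontaneous as written.

+0.64 V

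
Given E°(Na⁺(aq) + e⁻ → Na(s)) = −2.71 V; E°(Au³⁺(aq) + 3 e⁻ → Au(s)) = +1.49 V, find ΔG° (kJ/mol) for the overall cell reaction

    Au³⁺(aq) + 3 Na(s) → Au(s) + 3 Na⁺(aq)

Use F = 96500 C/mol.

In the reaction as written Au³⁺(aq) is reduced, so the Au³⁺/Au couple is the cathode and Na⁺/Na is the anode.
E°cell = +1.49 − (−2.71) = +4.20 V; balancing electrons gives n = 3.
ΔG° = −nFE°cell = −(3)(96500)(+4.20) J/mol = −1216 kJ/mol.

−1216 kJ/mol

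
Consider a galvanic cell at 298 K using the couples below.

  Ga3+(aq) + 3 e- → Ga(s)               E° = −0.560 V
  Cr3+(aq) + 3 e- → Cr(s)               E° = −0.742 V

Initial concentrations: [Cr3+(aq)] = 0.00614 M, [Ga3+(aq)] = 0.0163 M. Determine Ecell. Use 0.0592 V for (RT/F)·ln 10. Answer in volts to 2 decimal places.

+0.19 V

Since E°(Ga³⁺/Ga) > E°(Cr³⁺/Cr), Ga³⁺/Ga serves as the cathode.
E°cell = E°cat − E°an = −0.560 − (−0.742) = +0.182 V; n = 3.
Balancing gives Ga3+(aq) + Cr(s) → Ga(s) + Cr3+(aq); hence Q = [Cr3+(aq)] / [Ga3+(aq)] = 0.377 (log Q = −0.424).
By the Nernst equation, E = +0.182 − (0.0592/3)·(−0.424) = +0.19 V.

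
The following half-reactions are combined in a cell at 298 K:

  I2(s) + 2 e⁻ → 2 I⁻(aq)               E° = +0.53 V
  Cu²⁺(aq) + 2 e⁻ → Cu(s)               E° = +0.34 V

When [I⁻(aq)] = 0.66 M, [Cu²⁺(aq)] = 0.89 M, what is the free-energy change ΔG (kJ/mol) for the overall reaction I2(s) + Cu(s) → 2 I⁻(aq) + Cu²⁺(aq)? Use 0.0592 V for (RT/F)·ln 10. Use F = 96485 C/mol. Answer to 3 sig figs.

E°cell = +0.53 − (+0.34) = +0.19 V; the balanced reaction transfers n = 2 electrons.
The reaction quotient is [I⁻(aq)]^2·[Cu²⁺(aq)] = 0.388; by Nernst, E = +0.19 − (0.0592/2)(−0.412) = +0.2022 V.
Finally ΔG = −nFE = −(2)(96485 C/mol)(+0.2022 V) = −39.0 kJ/mol.

−39.0 kJ/mol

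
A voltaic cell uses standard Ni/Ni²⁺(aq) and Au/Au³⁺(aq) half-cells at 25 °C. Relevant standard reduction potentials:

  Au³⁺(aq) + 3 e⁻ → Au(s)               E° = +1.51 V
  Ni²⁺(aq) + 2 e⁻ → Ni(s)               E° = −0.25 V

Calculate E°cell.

Of the two couples in this cell, the one with the more positive reduction potential is reduced at the cathode: here that is Au³⁺/Au (+1.51 V); Ni²⁺/Ni (−0.25 V) is the anode.
E°cell = E°(cathode) − E°(anode) = +1.51 − (−0.25) = +1.76 V.

+1.76 V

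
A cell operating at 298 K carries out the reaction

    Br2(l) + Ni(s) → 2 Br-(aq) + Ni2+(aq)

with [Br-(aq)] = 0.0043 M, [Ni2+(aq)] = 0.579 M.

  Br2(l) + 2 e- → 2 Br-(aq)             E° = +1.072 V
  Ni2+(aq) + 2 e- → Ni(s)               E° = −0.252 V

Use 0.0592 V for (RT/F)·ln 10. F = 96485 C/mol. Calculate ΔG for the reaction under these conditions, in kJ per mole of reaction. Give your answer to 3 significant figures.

−284 kJ/mol

With Br₂/Br⁻ reduced at the cathode, E°cell = +1.072 − (−0.252) = +1.324 V and n = 2.
Q = [Br-(aq)]^2·[Ni2+(aq)] = 1.07×10^−5, so log Q = −4.970 and E = +1.324 − (0.0592/2)(−4.970) = +1.4711 V.
Then ΔG = −nFE = −2 × 96485 × +1.4711 J/mol = −284 kJ/mol.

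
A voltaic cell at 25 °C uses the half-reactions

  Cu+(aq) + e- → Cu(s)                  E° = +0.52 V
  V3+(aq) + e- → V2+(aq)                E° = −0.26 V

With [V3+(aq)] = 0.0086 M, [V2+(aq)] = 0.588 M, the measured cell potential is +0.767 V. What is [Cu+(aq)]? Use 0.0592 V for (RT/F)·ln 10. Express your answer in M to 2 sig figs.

The Cu⁺/Cu couple has the larger reduction potential, so it is the cathode: E°cell = +0.52 − (−0.26) = +0.78 V and n = 1.
Rearranging E = E° − (0.0592/n)·log Q gives log Q = 1(+0.78 − (+0.767))/0.0592 = 0.220.
For Cu+(aq) + V2+(aq) → Cu(s) + V3+(aq), the reaction quotient is Q = [V3+(aq)] / ([Cu+(aq)]·[V2+(aq)]).
Substituting the known concentrations and solving, log [Cu+(aq)] = −2.055 and [Cu+(aq)] = 0.0088 M.

0.0088 M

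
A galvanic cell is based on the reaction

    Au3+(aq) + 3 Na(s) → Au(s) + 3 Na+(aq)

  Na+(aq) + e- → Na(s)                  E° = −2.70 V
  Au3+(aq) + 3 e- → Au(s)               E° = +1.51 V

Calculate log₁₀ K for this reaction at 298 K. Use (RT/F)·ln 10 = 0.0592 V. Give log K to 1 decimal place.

log K = 213.3

The Au³⁺/Au couple is reduced (cathode); E°cell = +1.51 − (−2.70) = +4.21 V with n = 3.
At equilibrium E = 0, so log K = nE°cell / 0.0592 = (3)(+4.21) / 0.0592 = 213.3.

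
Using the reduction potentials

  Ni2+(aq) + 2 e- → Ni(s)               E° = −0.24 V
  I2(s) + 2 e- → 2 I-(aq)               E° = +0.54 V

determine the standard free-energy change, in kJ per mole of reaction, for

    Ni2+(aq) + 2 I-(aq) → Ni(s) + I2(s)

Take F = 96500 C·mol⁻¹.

+151 kJ/mol

In the reaction as written Ni2+(aq) is reduced, so the Ni²⁺/Ni couple is the cathode and I₂/I⁻ is the anode.
E°cell = −0.24 − (+0.54) = −0.78 V; balancing electrons gives n = 2.
ΔG° = −nFE°cell = −(2)(96500)(−0.78) J/mol = +151 kJ/mol.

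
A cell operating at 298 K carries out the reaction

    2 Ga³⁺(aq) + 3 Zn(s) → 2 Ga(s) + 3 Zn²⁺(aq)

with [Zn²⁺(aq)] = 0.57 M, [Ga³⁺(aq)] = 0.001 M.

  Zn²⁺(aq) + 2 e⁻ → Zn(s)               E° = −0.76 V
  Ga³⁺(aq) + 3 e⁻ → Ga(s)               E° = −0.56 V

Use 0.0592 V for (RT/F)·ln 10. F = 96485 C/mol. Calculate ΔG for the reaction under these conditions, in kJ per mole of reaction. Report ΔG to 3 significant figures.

The standard cell potential is −0.56 − (−0.76) = +0.20 V, with n = 6 electrons in the balanced equation.
Q = [Zn²⁺(aq)]^3 / [Ga³⁺(aq)]^2 = 1.85×10^5, so log Q = 5.268 and E = +0.20 − (0.0592/6)(5.268) = +0.1480 V.
Finally ΔG = −nFE = −(6)(96485 C/mol)(+0.1480 V) = −85.7 kJ/mol.

−85.7 kJ/mol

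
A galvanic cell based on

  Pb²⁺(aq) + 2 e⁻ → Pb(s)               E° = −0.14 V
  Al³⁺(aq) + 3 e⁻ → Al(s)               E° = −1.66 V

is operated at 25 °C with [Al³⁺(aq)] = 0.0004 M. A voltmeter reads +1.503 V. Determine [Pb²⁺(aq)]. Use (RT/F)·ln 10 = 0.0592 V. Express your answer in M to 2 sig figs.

0.0014 M

The Pb²⁺/Pb couple has the larger reduction potential, so it is the cathode: E°cell = −0.14 − (−1.66) = +1.52 V and n = 6.
From the Nernst equation, log Q = n(E° − E)/0.0592 = 6·(+1.52 − (+1.503))/0.0592 = 1.723.
Balancing electrons gives 3 Pb²⁺(aq) + 2 Al(s) → 3 Pb(s) + 2 Al³⁺(aq); thus Q = [Al³⁺(aq)]^2 / [Pb²⁺(aq)]^3.
Substituting the known concentrations and solving, log [Pb²⁺(aq)] = −2.840 and [Pb²⁺(aq)] = 0.0014 M.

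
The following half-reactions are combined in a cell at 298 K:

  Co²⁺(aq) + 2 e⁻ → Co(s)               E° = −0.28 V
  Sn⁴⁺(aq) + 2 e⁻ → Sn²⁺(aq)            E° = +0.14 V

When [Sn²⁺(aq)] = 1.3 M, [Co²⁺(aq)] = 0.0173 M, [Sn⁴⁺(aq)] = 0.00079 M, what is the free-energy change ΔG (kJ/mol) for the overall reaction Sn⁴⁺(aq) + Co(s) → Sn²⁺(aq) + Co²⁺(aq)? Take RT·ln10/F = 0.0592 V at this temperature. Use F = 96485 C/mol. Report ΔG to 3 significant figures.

The standard cell potential is +0.14 − (−0.28) = +0.42 V, with n = 2 electrons in the balanced equation.
The reaction quotient is ([Sn²⁺(aq)]·[Co²⁺(aq)]) / [Sn⁴⁺(aq)] = 28.5; by Nernst, E = +0.42 − (0.0592/2)(1.454) = +0.3770 V.
ΔG = −nFE = −(2)(96485)(+0.3770) J/mol = −72.7 kJ/mol.

−72.7 kJ/mol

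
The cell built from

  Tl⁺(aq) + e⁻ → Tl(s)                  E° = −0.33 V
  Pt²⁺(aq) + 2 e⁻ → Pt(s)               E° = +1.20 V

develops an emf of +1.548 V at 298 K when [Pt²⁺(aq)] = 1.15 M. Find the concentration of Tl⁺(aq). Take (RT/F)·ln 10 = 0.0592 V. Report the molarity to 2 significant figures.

The Pt²⁺/Pt couple has the larger reduction potential, so it is the cathode: E°cell = +1.20 − (−0.33) = +1.53 V and n = 2.
Since E = E° − (0.0592/n)·log Q, log Q = n(E° − E)/0.0592 = −0.608.
Balancing electrons gives Pt²⁺(aq) + 2 Tl(s) → Pt(s) + 2 Tl⁺(aq); thus Q = [Tl⁺(aq)]^2 / [Pt²⁺(aq)].
Solving for the unknown gives log [Tl⁺(aq)] = −0.274, so [Tl⁺(aq)] ≈ 0.53 M.

0.53 M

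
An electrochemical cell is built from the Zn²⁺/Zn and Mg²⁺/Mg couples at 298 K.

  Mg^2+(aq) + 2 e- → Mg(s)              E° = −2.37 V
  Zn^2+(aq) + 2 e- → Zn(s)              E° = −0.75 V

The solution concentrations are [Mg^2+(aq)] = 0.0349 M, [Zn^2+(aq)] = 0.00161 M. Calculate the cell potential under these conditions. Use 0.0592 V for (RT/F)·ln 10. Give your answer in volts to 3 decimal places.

+1.580 V

Since E°(Zn²⁺/Zn) > E°(Mg²⁺/Mg), Zn²⁺/Zn serves as the cathode.
The standard potential is −0.75 − (−2.37) = +1.62 V and the balanced reaction transfers n = 2 electrons.
For the overall reaction Zn^2+(aq) + Mg(s) → Zn(s) + Mg^2+(aq), Q = [Mg^2+(aq)] / [Zn^2+(aq)] = 21.7, giving log Q = 1.336.
Applying E = E° − (RT ln10/nF)·log Q gives +1.62 − (0.0592/2)(1.336) = +1.580 V.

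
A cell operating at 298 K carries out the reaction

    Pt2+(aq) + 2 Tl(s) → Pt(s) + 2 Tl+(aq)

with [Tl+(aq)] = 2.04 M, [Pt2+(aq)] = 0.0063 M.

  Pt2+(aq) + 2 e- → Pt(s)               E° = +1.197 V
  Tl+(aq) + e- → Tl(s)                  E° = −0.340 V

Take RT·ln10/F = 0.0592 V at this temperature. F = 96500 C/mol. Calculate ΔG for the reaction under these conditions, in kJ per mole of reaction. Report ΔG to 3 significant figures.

E°cell = +1.197 − (−0.340) = +1.537 V; the balanced reaction transfers n = 2 electrons.
Q = [Tl+(aq)]^2 / [Pt2+(aq)] = 661, so log Q = 2.820 and E = +1.537 − (0.0592/2)(2.820) = +1.4535 V.
Finally ΔG = −nFE = −(2)(96500 C/mol)(+1.4535 V) = −281 kJ/mol.

−281 kJ/mol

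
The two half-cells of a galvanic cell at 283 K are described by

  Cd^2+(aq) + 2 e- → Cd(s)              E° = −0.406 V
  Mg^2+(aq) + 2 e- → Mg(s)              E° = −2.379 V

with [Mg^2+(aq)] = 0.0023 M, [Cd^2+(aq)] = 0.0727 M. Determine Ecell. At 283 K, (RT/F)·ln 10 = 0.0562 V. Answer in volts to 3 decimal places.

Since E°(Cd²⁺/Cd) > E°(Mg²⁺/Mg), Cd²⁺/Cd serves as the cathode.
E°cell = −0.406 − (−2.379) = +1.973 V, with n = 2 electrons transferred.
Balancing gives Cd^2+(aq) + Mg(s) → Cd(s) + Mg^2+(aq); hence Q = [Mg^2+(aq)] / [Cd^2+(aq)] = 0.0316 (log Q = −1.500).
By the Nernst equation, E = +1.973 − (0.0562/2)·(−1.500) = +2.015 V.

+2.015 V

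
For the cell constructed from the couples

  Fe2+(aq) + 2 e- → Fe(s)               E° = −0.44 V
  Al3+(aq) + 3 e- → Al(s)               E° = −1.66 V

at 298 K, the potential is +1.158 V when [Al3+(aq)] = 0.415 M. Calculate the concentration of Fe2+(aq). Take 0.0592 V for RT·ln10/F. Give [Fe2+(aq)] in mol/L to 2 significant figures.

0.0045 M

The Fe²⁺/Fe couple has the larger reduction potential, so it is the cathode: E°cell = −0.44 − (−1.66) = +1.22 V and n = 6.
Since E = E° − (0.0592/n)·log Q, log Q = n(E° − E)/0.0592 = 6.284.
For 3 Fe2+(aq) + 2 Al(s) → 3 Fe(s) + 2 Al3+(aq), the reaction quotient is Q = [Al3+(aq)]^2 / [Fe2+(aq)]^3.
Isolating [Fe2+(aq)] in Q = 10^{6.284} yields log [Fe2+(aq)] = −2.349, i.e. 0.0045 M.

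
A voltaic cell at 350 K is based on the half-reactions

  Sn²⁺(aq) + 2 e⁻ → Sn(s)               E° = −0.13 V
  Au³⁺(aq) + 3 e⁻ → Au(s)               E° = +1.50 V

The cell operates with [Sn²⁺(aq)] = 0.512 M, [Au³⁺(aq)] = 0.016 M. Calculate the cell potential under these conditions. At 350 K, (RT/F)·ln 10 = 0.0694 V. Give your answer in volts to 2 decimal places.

Au³⁺/Au is reduced (cathode, E° = +1.50 V) and Sn²⁺/Sn is oxidized (anode).
E°cell = +1.50 − (−0.13) = +1.63 V, with n = 6 electrons transferred.
For the overall reaction 2 Au³⁺(aq) + 3 Sn(s) → 2 Au(s) + 3 Sn²⁺(aq), Q = [Sn²⁺(aq)]^3 / [Au³⁺(aq)]^2 = 524, giving log Q = 2.720.
Applying E = E° − (RT ln10/nF)·log Q gives +1.63 − (0.0694/6)(2.720) = +1.60 V.

+1.60 V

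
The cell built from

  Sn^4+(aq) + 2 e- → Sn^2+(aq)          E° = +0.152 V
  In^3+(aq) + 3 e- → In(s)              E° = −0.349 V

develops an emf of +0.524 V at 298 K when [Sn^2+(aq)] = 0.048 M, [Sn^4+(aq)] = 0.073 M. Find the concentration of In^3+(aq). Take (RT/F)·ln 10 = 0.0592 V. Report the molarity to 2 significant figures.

0.13 M

The Sn⁴⁺/Sn²⁺ couple has the larger reduction potential, so it is the cathode: E°cell = +0.152 − (−0.349) = +0.501 V and n = 6.
Since E = E° − (0.0592/n)·log Q, log Q = n(E° − E)/0.0592 = −2.331.
For 3 Sn^4+(aq) + 2 In(s) → 3 Sn^2+(aq) + 2 In^3+(aq), the reaction quotient is Q = ([Sn^2+(aq)]^3·[In^3+(aq)]^2) / [Sn^4+(aq)]^3.
Solving for the unknown gives log [In^3+(aq)] = −0.892, so [In^3+(aq)] ≈ 0.13 M.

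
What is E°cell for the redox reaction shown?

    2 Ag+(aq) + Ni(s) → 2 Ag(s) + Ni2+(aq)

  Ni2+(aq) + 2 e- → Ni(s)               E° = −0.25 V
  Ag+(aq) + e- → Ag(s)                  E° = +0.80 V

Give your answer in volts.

+1.05 V

Ag+(aq) gains electrons, so the Ag⁺/Ag couple is the cathode; the Ni²⁺/Ni couple is the anode.
E°cell = E°(cathode) − E°(anode) = +0.80 − (−0.25) = +1.05 V.
The positive value indicates the reaction is spontaneous as written.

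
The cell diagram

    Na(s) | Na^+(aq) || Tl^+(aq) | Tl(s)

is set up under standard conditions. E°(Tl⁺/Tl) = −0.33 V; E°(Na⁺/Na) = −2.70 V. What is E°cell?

By convention the left-hand electrode in cell notation is the anode (oxidation) and the right-hand electrode is the cathode (reduction).
E°cell = E°(right) − E°(left) = −0.33 − (−2.70) = +2.37 V.

+2.37 V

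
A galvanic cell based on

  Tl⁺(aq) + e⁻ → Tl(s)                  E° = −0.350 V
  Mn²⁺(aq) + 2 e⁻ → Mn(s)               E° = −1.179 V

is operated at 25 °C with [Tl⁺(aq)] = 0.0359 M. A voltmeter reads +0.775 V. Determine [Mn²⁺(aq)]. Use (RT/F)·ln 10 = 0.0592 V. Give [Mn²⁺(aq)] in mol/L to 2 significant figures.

Tl⁺/Tl is the cathode (higher E°); E°cell = −0.350 − (−1.179) = +0.829 V with n = 2.
Rearranging E = E° − (0.0592/n)·log Q gives log Q = 2(+0.829 − (+0.775))/0.0592 = 1.824.
The balanced reaction is 2 Tl⁺(aq) + Mn(s) → 2 Tl(s) + Mn²⁺(aq), so Q = [Mn²⁺(aq)] / [Tl⁺(aq)]^2.
Isolating [Mn²⁺(aq)] in Q = 10^{1.824} yields log [Mn²⁺(aq)] = −1.066, i.e. 0.086 M.

0.086 M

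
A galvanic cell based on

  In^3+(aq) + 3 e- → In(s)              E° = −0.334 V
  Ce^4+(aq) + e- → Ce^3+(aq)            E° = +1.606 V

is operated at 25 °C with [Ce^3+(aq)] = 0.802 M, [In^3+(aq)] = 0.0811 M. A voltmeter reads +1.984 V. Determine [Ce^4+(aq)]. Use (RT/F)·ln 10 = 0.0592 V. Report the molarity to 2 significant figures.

With Ce⁴⁺/Ce³⁺ at the cathode and In³⁺/In at the anode, E°cell = +1.606 − (−0.334) = +1.940 V (n = 3).
From the Nernst equation, log Q = n(E° − E)/0.0592 = 3·(+1.940 − (+1.984))/0.0592 = −2.230.
Balancing electrons gives 3 Ce^4+(aq) + In(s) → 3 Ce^3+(aq) + In^3+(aq); thus Q = ([Ce^3+(aq)]^3·[In^3+(aq)]) / [Ce^4+(aq)]^3.
Solving for the unknown gives log [Ce^4+(aq)] = 0.284, so [Ce^4+(aq)] ≈ 1.9 M.

1.9 M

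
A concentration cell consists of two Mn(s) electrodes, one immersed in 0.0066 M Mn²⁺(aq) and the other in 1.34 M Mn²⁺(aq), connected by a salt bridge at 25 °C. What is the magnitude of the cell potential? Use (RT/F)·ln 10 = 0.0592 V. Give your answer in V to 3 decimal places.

0.068 V

For a concentration cell E°cell = 0, since both electrodes use the same couple.
The compartment with the higher Mn²⁺(aq) concentration (1.34 M) acts as the cathode; ions are reduced there and produced at the dilute (0.0066 M) anode.
With n = 2, Ecell = −(0.0592/2)·log([dilute]/[conc]) = −(0.0592/2)·log(0.0066/1.34) = +0.068 V.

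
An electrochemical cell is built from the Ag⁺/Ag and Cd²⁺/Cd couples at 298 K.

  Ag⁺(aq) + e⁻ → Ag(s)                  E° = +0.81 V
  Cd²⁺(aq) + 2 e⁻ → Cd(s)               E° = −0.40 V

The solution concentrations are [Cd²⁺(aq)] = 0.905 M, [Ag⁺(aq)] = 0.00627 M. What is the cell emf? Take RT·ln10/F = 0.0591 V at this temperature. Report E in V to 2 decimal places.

+1.08 V

Ag⁺/Ag is reduced (cathode, E° = +0.81 V) and Cd²⁺/Cd is oxidized (anode).
E°cell = +0.81 − (−0.40) = +1.21 V, with n = 2 electrons transferred.
For the overall reaction 2 Ag⁺(aq) + Cd(s) → 2 Ag(s) + Cd²⁺(aq), Q = [Cd²⁺(aq)] / [Ag⁺(aq)]^2 = 2.3×10^4, giving log Q = 4.362.
Applying E = E° − (RT ln10/nF)·log Q gives +1.21 − (0.0591/2)(4.362) = +1.08 V.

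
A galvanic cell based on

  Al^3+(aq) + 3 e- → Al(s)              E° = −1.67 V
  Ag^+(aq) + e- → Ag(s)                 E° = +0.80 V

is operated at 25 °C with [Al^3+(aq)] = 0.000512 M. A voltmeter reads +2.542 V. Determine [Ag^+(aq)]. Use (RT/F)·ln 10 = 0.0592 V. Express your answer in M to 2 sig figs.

The Ag⁺/Ag couple has the larger reduction potential, so it is the cathode: E°cell = +0.80 − (−1.67) = +2.47 V and n = 3.
From the Nernst equation, log Q = n(E° − E)/0.0592 = 3·(+2.47 − (+2.542))/0.0592 = −3.649.
Balancing electrons gives 3 Ag^+(aq) + Al(s) → 3 Ag(s) + Al^3+(aq); thus Q = [Al^3+(aq)] / [Ag^+(aq)]^3.
Isolating [Ag^+(aq)] in Q = 10^{−3.649} yields log [Ag^+(aq)] = 0.119, i.e. 1.3 M.

1.3 M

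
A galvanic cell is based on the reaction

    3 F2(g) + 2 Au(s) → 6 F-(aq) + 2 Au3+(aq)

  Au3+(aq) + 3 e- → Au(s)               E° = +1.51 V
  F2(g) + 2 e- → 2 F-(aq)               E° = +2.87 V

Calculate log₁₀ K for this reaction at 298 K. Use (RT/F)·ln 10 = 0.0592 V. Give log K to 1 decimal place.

The F₂/F⁻ couple is reduced (cathode); E°cell = +2.87 − (+1.51) = +1.36 V with n = 6.
At equilibrium E = 0, so log K = nE°cell / 0.0592 = (6)(+1.36) / 0.0592 = 137.8.

log K = 137.8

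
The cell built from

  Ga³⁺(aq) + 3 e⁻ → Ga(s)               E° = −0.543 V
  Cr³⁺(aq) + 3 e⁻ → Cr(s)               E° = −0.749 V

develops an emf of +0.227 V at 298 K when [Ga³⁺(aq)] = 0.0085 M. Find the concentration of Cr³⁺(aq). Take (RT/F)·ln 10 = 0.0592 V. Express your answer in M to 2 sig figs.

0.00073 M

With Ga³⁺/Ga at the cathode and Cr³⁺/Cr at the anode, E°cell = −0.543 − (−0.749) = +0.206 V (n = 3).
Rearranging E = E° − (0.0592/n)·log Q gives log Q = 3(+0.206 − (+0.227))/0.0592 = −1.064.
Balancing electrons gives Ga³⁺(aq) + Cr(s) → Ga(s) + Cr³⁺(aq); thus Q = [Cr³⁺(aq)] / [Ga³⁺(aq)].
Solving for the unknown gives log [Cr³⁺(aq)] = −3.135, so [Cr³⁺(aq)] ≈ 0.00073 M.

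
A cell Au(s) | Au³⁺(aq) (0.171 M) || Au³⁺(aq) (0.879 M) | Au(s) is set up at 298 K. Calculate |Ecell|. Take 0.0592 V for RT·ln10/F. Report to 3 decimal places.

0.014 V

For a concentration cell E°cell = 0, since both electrodes use the same couple.
The compartment with the higher Au³⁺(aq) concentration (0.879 M) acts as the cathode; ions are reduced there and produced at the dilute (0.171 M) anode.
With n = 3, Ecell = −(0.0592/3)·log([dilute]/[conc]) = −(0.0592/3)·log(0.171/0.879) = +0.014 V.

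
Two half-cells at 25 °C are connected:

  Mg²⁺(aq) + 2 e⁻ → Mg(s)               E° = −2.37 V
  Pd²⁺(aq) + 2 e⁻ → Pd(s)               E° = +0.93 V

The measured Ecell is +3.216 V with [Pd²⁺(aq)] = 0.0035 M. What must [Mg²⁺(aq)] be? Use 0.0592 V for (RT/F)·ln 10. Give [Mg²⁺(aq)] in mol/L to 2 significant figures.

2.4 M

With Pd²⁺/Pd at the cathode and Mg²⁺/Mg at the anode, E°cell = +0.93 − (−2.37) = +3.30 V (n = 2).
Rearranging E = E° − (0.0592/n)·log Q gives log Q = 2(+3.30 − (+3.216))/0.0592 = 2.838.
The balanced reaction is Pd²⁺(aq) + Mg(s) → Pd(s) + Mg²⁺(aq), so Q = [Mg²⁺(aq)] / [Pd²⁺(aq)].
Substituting the known concentrations and solving, log [Mg²⁺(aq)] = 0.382 and [Mg²⁺(aq)] = 2.4 M.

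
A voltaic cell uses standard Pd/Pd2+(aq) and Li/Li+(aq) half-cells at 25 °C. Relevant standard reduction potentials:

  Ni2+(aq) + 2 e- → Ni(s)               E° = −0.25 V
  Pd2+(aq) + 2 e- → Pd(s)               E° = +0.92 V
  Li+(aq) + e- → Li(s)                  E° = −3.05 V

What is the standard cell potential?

+3.97 V

The Pd²⁺/Pd couple has the higher E°, so Pd ion is reduced (cathode) and Li is oxidized (anode).
E°cell = E°(cathode) − E°(anode) = +0.92 − (−3.05) = +3.97 V.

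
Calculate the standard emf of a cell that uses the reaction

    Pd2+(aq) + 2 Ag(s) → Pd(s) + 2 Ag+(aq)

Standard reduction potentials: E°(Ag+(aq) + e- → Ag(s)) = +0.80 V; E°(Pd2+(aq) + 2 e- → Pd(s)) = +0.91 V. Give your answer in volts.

In the reaction as written, Pd2+(aq) is reduced (cathode) and Ag+(aq) is produced by oxidation at the anode.
E°cell = E°(cathode) − E°(anode) = +0.91 − (+0.80) = +0.11 V.

+0.11 V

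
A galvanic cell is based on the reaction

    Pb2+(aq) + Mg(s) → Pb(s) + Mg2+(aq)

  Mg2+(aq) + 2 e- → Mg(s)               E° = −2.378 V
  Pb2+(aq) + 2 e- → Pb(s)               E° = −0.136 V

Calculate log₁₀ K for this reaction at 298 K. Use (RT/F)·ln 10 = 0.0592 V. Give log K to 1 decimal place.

log K = 75.7

The Pb²⁺/Pb couple is reduced (cathode); E°cell = −0.136 − (−2.378) = +2.242 V with n = 2.
At equilibrium E = 0, so log K = nE°cell / 0.0592 = (2)(+2.242) / 0.0592 = 75.7.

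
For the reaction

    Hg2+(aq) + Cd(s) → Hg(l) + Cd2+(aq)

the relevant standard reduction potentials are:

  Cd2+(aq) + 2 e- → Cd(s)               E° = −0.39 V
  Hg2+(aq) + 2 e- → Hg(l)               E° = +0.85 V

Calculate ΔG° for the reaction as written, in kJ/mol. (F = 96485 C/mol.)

−239 kJ/mol

In the reaction as written Hg2+(aq) is reduced, so the Hg²⁺/Hg couple is the cathode and Cd²⁺/Cd is the anode.
E°cell = +0.85 − (−0.39) = +1.24 V; balancing electrons gives n = 2.
ΔG° = −nFE°cell = −(2)(96485)(+1.24) J/mol = −239 kJ/mol.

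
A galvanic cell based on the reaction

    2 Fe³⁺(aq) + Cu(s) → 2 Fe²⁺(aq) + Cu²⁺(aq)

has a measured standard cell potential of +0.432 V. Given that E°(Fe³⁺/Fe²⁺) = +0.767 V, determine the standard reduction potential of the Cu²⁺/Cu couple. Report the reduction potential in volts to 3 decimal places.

In the reaction as written the Fe³⁺/Fe²⁺ couple is reduced (cathode) and Cu²⁺/Cu is oxidized (anode), so E°cell = E°(Fe³⁺/Fe²⁺) − E°(Cu²⁺/Cu).
E°(Cu²⁺/Cu) = E°(cathode) − E°cell = +0.767 − (+0.432) = +0.335 V.

+0.335 V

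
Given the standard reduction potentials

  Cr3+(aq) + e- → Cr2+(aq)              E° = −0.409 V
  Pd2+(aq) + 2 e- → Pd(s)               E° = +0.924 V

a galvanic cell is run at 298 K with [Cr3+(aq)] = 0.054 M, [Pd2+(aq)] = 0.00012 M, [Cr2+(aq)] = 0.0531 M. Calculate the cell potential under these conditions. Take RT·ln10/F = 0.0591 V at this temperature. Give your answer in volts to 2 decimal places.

+1.22 V

The Pd²⁺/Pd couple has the more positive E°, so it is the cathode; Cr³⁺/Cr²⁺ is the anode.
The standard potential is +0.924 − (−0.409) = +1.333 V and the balanced reaction transfers n = 2 electrons.
The balanced reaction is Pd2+(aq) + 2 Cr2+(aq) → Pd(s) + 2 Cr3+(aq), so Q = [Cr3+(aq)]^2 / ([Pd2+(aq)]·[Cr2+(aq)]^2) = 8.62×10^3 and log Q = 3.935.
Applying E = E° − (RT ln10/nF)·log Q gives +1.333 − (0.0591/2)(3.935) = +1.22 V.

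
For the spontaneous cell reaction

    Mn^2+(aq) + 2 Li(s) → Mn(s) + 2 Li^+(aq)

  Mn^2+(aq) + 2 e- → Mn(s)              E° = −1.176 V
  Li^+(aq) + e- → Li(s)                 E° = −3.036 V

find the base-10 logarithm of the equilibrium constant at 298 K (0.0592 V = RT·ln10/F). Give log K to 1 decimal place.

log K = 62.8

The Mn²⁺/Mn couple is reduced (cathode); E°cell = −1.176 − (−3.036) = +1.860 V with n = 2.
At equilibrium E = 0, so log K = nE°cell / 0.0592 = (2)(+1.860) / 0.0592 = 62.8.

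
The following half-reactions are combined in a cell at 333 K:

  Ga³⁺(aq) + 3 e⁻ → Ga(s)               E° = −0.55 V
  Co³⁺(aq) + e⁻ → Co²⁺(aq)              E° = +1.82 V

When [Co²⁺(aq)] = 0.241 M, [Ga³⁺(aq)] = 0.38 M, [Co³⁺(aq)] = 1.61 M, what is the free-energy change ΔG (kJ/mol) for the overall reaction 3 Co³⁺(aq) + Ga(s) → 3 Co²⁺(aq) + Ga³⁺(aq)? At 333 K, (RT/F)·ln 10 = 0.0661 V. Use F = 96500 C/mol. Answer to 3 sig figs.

With Co³⁺/Co²⁺ reduced at the cathode, E°cell = +1.82 − (−0.55) = +2.37 V and n = 3.
The reaction quotient is ([Co²⁺(aq)]^3·[Ga³⁺(aq)]) / [Co³⁺(aq)]^3 = 0.00127; by Nernst, E = +2.37 − (0.0661/3)(−2.895) = +2.4338 V.
ΔG = −nFE = −(3)(96500)(+2.4338) J/mol = −705 kJ/mol.

−705 kJ/mol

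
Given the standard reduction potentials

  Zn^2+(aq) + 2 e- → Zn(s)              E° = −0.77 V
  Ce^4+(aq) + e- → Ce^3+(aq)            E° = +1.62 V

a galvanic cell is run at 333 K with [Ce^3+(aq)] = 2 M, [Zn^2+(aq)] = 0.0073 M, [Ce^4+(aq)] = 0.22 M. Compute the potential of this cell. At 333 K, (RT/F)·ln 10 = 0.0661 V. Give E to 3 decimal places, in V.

Since E°(Ce⁴⁺/Ce³⁺) > E°(Zn²⁺/Zn), Ce⁴⁺/Ce³⁺ serves as the cathode.
E°cell = +1.62 − (−0.77) = +2.39 V, with n = 2 electrons transferred.
For the overall reaction 2 Ce^4+(aq) + Zn(s) → 2 Ce^3+(aq) + Zn^2+(aq), Q = ([Ce^3+(aq)]^2·[Zn^2+(aq)]) / [Ce^4+(aq)]^2 = 0.603, giving log Q = −0.219.
By the Nernst equation, E = +2.39 − (0.0661/2)·(−0.219) = +2.397 V.

+2.397 V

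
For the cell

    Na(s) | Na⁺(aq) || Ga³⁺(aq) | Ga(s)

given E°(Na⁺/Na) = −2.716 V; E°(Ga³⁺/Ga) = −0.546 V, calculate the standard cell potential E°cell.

By convention the left-hand electrode in cell notation is the anode (oxidation) and the right-hand electrode is the cathode (reduction).
E°cell = E°(right) − E°(left) = −0.546 − (−2.716) = +2.170 V.

+2.170 V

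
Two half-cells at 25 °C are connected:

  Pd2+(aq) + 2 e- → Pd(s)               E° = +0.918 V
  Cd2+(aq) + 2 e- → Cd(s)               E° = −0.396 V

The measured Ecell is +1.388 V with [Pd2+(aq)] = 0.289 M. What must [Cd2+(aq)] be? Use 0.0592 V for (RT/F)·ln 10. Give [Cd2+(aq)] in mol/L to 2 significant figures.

0.00091 M

With Pd²⁺/Pd at the cathode and Cd²⁺/Cd at the anode, E°cell = +0.918 − (−0.396) = +1.314 V (n = 2).
From the Nernst equation, log Q = n(E° − E)/0.0592 = 2·(+1.314 − (+1.388))/0.0592 = −2.500.
Balancing electrons gives Pd2+(aq) + Cd(s) → Pd(s) + Cd2+(aq); thus Q = [Cd2+(aq)] / [Pd2+(aq)].
Solving for the unknown gives log [Cd2+(aq)] = −3.039, so [Cd2+(aq)] ≈ 0.00091 M.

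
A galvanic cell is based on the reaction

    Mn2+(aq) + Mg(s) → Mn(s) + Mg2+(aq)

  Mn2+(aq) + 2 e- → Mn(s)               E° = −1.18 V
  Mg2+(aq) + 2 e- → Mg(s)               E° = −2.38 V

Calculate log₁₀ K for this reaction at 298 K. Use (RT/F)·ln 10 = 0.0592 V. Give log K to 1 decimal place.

The Mn²⁺/Mn couple is reduced (cathode); E°cell = −1.18 − (−2.38) = +1.20 V with n = 2.
At equilibrium E = 0, so log K = nE°cell / 0.0592 = (2)(+1.20) / 0.0592 = 40.5.

log K = 40.5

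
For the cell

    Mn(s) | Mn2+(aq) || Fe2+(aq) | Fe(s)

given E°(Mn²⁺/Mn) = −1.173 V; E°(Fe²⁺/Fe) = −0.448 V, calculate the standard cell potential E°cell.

By convention the left-hand electrode in cell notation is the anode (oxidation) and the right-hand electrode is the cathode (reduction).
E°cell = E°(right) − E°(left) = −0.448 − (−1.173) = +0.725 V.

+0.725 V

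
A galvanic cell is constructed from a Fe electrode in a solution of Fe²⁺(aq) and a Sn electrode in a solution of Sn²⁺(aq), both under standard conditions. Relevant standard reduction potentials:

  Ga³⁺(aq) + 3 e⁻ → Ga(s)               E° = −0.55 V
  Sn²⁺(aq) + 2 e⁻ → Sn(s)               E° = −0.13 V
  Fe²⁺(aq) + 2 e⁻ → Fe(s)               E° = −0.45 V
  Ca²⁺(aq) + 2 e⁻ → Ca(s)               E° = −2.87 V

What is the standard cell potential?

The Sn²⁺/Sn couple has the higher E°, so Sn ion is reduced (cathode) and Fe is oxidized (anode).
E°cell = E°(cathode) − E°(anode) = −0.13 − (−0.45) = +0.32 V.

+0.32 V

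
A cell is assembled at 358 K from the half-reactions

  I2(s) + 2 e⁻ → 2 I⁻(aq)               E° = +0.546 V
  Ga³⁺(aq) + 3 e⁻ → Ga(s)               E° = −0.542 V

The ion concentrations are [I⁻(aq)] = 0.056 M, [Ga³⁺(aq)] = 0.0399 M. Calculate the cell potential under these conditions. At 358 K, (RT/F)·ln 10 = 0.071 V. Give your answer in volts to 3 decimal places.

+1.210 V

The I₂/I⁻ couple has the more positive E°, so it is the cathode; Ga³⁺/Ga is the anode.
E°cell = E°cat − E°an = +0.546 − (−0.542) = +1.088 V; n = 6.
The balanced reaction is 3 I2(s) + 2 Ga(s) → 6 I⁻(aq) + 2 Ga³⁺(aq), so Q = [I⁻(aq)]^6·[Ga³⁺(aq)]^2 = 4.91×10^−11 and log Q = −10.309.
By the Nernst equation, E = +1.088 − (0.071/6)·(−10.309) = +1.210 V.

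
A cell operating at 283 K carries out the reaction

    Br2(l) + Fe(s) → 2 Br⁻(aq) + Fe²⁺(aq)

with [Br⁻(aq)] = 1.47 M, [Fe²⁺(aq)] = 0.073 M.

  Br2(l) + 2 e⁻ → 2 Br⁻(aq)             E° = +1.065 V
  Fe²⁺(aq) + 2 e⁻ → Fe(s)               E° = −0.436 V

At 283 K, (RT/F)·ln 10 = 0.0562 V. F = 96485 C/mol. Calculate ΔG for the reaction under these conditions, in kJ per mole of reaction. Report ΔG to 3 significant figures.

The standard cell potential is +1.065 − (−0.436) = +1.501 V, with n = 2 electrons in the balanced equation.
The reaction quotient is [Br⁻(aq)]^2·[Fe²⁺(aq)] = 0.158; by Nernst, E = +1.501 − (0.0562/2)(−0.802) = +1.5235 V.
Finally ΔG = −nFE = −(2)(96485 C/mol)(+1.5235 V) = −294 kJ/mol.

−294 kJ/mol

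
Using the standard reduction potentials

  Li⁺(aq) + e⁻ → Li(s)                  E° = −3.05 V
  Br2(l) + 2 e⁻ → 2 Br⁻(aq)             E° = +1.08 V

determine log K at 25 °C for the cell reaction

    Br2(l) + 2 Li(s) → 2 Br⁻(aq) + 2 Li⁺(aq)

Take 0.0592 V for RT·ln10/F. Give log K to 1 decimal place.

The Br₂/Br⁻ couple is reduced (cathode); E°cell = +1.08 − (−3.05) = +4.13 V with n = 2.
At equilibrium E = 0, so log K = nE°cell / 0.0592 = (2)(+4.13) / 0.0592 = 139.5.

log K = 139.5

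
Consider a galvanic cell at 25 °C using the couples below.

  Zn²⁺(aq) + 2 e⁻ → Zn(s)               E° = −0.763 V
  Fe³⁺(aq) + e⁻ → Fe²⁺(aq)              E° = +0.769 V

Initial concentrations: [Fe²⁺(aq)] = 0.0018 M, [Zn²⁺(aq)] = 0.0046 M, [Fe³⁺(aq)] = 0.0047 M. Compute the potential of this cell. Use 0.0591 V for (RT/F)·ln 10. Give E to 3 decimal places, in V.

+1.626 V

Since E°(Fe³⁺/Fe²⁺) > E°(Zn²⁺/Zn), Fe³⁺/Fe²⁺ serves as the cathode.
E°cell = +0.769 − (−0.763) = +1.532 V, with n = 2 electrons transferred.
Balancing gives 2 Fe³⁺(aq) + Zn(s) → 2 Fe²⁺(aq) + Zn²⁺(aq); hence Q = ([Fe²⁺(aq)]^2·[Zn²⁺(aq)]) / [Fe³⁺(aq)]^2 = 0.000675 (log Q = −3.171).
Applying E = E° − (RT ln10/nF)·log Q gives +1.532 − (0.0591/2)(−3.171) = +1.626 V.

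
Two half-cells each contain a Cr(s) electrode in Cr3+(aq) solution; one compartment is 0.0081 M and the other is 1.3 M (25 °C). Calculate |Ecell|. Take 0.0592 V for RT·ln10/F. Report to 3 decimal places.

0.044 V

For a concentration cell E°cell = 0, since both electrodes use the same couple.
The compartment with the higher Cr3+(aq) concentration (1.3 M) acts as the cathode; ions are reduced there and produced at the dilute (0.0081 M) anode.
With n = 3, Ecell = −(0.0592/3)·log([dilute]/[conc]) = −(0.0592/3)·log(0.0081/1.3) = +0.044 V.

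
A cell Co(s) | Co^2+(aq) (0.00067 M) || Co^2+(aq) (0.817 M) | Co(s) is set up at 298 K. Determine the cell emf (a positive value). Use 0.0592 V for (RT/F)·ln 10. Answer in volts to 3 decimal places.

For a concentration cell E°cell = 0, since both electrodes use the same couple.
The compartment with the higher Co^2+(aq) concentration (0.817 M) acts as the cathode; ions are reduced there and produced at the dilute (0.00067 M) anode.
With n = 2, Ecell = −(0.0592/2)·log([dilute]/[conc]) = −(0.0592/2)·log(0.00067/0.817) = +0.091 V.

0.091 V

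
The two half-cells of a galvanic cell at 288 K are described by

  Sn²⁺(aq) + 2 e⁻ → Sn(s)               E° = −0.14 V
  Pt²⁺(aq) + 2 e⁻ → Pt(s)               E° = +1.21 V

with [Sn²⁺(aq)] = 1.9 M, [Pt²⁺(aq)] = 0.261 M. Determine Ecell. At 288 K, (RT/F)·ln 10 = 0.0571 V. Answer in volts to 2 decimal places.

Since E°(Pt²⁺/Pt) > E°(Sn²⁺/Sn), Pt²⁺/Pt serves as the cathode.
E°cell = E°cat − E°an = +1.21 − (−0.14) = +1.35 V; n = 2.
The balanced reaction is Pt²⁺(aq) + Sn(s) → Pt(s) + Sn²⁺(aq), so Q = [Sn²⁺(aq)] / [Pt²⁺(aq)] = 7.28 and log Q = 0.862.
By the Nernst equation, E = +1.35 − (0.0571/2)·(0.862) = +1.33 V.

+1.33 V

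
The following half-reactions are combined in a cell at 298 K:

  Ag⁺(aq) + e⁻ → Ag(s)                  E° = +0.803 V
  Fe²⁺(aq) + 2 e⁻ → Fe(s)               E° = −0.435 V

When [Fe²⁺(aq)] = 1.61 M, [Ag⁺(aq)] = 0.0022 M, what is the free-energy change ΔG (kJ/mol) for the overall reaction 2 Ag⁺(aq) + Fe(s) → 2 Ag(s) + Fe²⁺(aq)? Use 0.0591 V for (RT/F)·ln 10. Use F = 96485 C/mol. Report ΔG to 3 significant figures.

−207 kJ/mol

E°cell = +0.803 − (−0.435) = +1.238 V; the balanced reaction transfers n = 2 electrons.
Here Q = [Fe²⁺(aq)] / [Ag⁺(aq)]^2 = 3.33×10^5 (log Q = 5.522), giving E = +1.238 − (0.0591/2)·(5.522) = +1.0748 V.
Then ΔG = −nFE = −2 × 96485 × +1.0748 J/mol = −207 kJ/mol.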